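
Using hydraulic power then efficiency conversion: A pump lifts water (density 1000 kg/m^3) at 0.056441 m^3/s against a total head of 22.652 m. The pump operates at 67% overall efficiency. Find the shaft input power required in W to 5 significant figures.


Approach: apply hydraulic power then efficiency conversion, P = rho*g*Q*H; P_in = P/eta.
Step 1 — hydraulic power (P = rho*g*Q*H):
  P = 1000 * 9.81 * 0.056441 * 22.652 = 12542.10 W
Step 2 — input power: P_in = P/eta = 12542.10 / 0.67 = 18720 W
Therefore the shaft input power required = 18720 W.


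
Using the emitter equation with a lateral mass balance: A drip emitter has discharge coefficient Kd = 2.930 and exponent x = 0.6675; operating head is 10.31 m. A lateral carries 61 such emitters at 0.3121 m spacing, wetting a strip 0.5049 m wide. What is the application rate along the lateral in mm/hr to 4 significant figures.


Approach: apply the emitter equation with a lateral mass balance, q = Kd*h^x; Q = n*q; rate = Q/(n*spacing*width).
Step 1 — single emitter flow (q = Kd*h^x):
  q = 2.930 * 10.31^0.6675 = 13.9065 L/hr
Step 2 — total lateral flow: Q = 61 * 13.9065 = 848.296 L/hr
Step 3 — wetted area: A = 61 * 0.3121 * 0.5049 = 9.61234 m^2
Step 4 — application rate: Q/A = 848.296/9.61234 = 88.25 mm/hr
Therefore the application rate along the lateral = 88.25 mm/hr.


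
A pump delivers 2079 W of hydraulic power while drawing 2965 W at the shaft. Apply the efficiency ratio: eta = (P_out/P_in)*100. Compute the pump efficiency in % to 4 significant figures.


eta = (2079 / 2965) * 100 = 70.12 %
Therefore the pump efficiency = 70.12 %.


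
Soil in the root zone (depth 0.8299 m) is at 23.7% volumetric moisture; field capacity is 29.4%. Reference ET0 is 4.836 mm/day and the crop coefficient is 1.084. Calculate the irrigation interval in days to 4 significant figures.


Approach: apply soil-water budget scheduling, SMD = (FC-theta)/100*depth*1000; ETc = ET0*Kc; interval = SMD/ETc.
Step 1 — soil moisture deficit:
  SMD = (29.4 - 23.7)/100 * 0.8299 * 1000 = 47.3043 mm
Step 2 — daily crop ET (ETc = ET0*Kc):
  ETc = 4.836 * 1.084 = 5.24222 mm/day
Step 3 — irrigation interval (SMD/ETc):
  interval = 47.3043 / 5.24222 = 9.024 days
Therefore the irrigation interval = 9.024 days.


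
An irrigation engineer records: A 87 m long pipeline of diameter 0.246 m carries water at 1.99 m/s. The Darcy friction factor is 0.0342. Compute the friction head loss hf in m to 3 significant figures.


Approach: apply the Darcy-Weisbach equation, hf = f*(L/D)*(v^2/(2g)).
hf = 0.0342 * (87/0.246) * (1.99^2 / (2*9.81))
hf = 2.44 m
Therefore the friction head loss hf = 2.44 m.


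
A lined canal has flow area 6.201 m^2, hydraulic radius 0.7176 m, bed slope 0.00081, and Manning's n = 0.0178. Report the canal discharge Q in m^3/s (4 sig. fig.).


Approach: apply Manning's equation, Q = (1/n)*A*R^(2/3)*S^(1/2).
Q = (1/0.0178) * 6.201 * 0.7176^(2/3) * 0.00081^(1/2) = 7.947 m^3/s
Therefore the canal discharge Q = 7.947 m^3/s.


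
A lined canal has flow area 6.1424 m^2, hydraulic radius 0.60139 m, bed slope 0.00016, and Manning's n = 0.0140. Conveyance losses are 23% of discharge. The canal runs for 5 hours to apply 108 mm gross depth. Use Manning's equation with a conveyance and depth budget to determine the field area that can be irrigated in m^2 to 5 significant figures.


Approach: apply Manning's equation with a conveyance and depth budget, Q = (1/n)*A*R^(2/3)*S^(1/2); Q_field = Q*(1-loss); Area = Q_field*t/(d/1000).
Step 1 — canal discharge (Manning's equation):
  Q = (1/0.0140) * 6.1424 * 0.60139^(2/3) * 0.00016^(1/2) = 3.954038 m^3/s
Step 2 — delivered flow: Q_field = 3.954038*(1 - 23/100) = 3.044609 m^3/s
Step 3 — volume delivered: V = 3.044609 * 5*3600 = 54802.97 m^3
Step 4 — area served: A = V / (depth/1000) = 54802.97 / 0.108 = 507430 m^2
Therefore the field area that can be irrigated = 507430 m^2.


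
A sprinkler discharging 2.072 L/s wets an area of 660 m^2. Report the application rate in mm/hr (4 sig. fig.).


Approach: apply the application rate relation, rate = (Q/A)*3600.
rate = (2.072 / 660) * 3600 = 11.30 mm/hr
Therefore the application rate = 11.30 mm/hr.


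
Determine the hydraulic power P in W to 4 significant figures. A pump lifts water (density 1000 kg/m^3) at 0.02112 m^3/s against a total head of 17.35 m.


Approach: apply the hydraulic power relation, P = rho*g*Q*H.
P = 1000 * 9.81 * 0.02112 * 17.35 = 3595 W
Therefore the hydraulic power P = 3595 W.


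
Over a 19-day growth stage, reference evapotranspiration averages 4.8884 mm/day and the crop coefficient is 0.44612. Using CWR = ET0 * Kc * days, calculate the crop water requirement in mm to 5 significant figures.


CWR = 4.8884 * 0.44612 * 19 = 41.435 mm
Therefore the crop water requirement = 41.435 mm.


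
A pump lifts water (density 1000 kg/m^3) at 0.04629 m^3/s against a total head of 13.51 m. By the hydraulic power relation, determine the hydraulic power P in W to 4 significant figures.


Approach: apply the hydraulic power relation, P = rho*g*Q*H.
P = 1000 * 9.81 * 0.04629 * 13.51 = 6135 W
Therefore the hydraulic power P = 6135 W.


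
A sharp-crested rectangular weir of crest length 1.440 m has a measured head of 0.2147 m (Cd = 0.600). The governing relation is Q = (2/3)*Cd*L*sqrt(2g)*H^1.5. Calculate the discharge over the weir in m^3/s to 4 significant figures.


Q = (2/3)*0.600*1.440*sqrt(2*9.81)*0.2147^1.5 = 0.2538 m^3/s
Therefore the discharge over the weir = 0.2538 m^3/s.


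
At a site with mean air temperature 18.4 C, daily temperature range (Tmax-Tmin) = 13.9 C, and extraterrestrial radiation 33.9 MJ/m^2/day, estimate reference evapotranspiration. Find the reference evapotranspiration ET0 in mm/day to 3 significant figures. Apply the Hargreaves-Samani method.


Approach: apply the Hargreaves-Samani method, ET0 = 0.0023*(Tmean+17.8)*sqrt(Tmax-Tmin)*0.408*Ra.
ET0 = 0.0023*(18.4+17.8)*sqrt(13.9)*0.408*33.9 = 4.29 mm/day
Therefore the reference evapotranspiration ET0 = 4.29 mm/day.


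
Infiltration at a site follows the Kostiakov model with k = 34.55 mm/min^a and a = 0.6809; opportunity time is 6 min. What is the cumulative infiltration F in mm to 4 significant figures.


Approach: apply the Kostiakov infiltration equation, F = k*t^a.
F = 34.55 * 6^0.6809 = 117.0 mm
Therefore the cumulative infiltration F = 117.0 mm.


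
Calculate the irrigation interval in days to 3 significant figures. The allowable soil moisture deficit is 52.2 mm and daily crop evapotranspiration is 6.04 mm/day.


Approach: apply the irrigation interval relation, interval = SMD / ETc.
interval = 52.2 / 6.04 = 8.64 days
Therefore the irrigation interval = 8.64 days.


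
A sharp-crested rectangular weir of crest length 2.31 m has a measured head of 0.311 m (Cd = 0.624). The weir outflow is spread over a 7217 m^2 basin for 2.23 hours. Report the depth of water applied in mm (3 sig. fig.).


Approach: apply the rectangular weir equation with a volume-to-depth conversion, Q = (2/3)*Cd*L*sqrt(2g)*H^1.5; d = Q*t/A * 1000.
Step 1 — weir discharge:
  Q = (2/3)*0.624*2.31*sqrt(2*9.81)*0.311^1.5 = 0.73824 m^3/s
Step 2 — volume: V = 0.73824 * 2.23*3600 = 5926.6 m^3
Step 3 — depth: d = V/A * 1000 = 5926.6/7217 * 1000 = 821 mm
Therefore the depth of water applied = 821 mm.


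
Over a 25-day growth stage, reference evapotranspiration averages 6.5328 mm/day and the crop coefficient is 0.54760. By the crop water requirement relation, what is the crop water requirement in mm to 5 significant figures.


Approach: apply the crop water requirement relation, CWR = ET0 * Kc * days.
CWR = 6.5328 * 0.54760 * 25 = 89.434 mm
Therefore the crop water requirement = 89.434 mm.


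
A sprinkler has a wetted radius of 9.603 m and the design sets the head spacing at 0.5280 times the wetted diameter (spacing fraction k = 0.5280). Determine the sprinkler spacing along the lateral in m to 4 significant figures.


Approach: apply the sprinkler spacing rule (spacing as a fraction of wetted diameter), S = k*(2*R).
S = 0.5280 * (2 * 9.603) = 10.14 m
Therefore the sprinkler spacing along the lateral = 10.14 m.


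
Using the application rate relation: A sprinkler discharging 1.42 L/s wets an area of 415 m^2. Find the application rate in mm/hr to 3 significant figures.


Approach: apply the application rate relation, rate = (Q/A)*3600.
rate = (1.42 / 415) * 3600 = 12.3 mm/hr
Therefore the application rate = 12.3 mm/hr.


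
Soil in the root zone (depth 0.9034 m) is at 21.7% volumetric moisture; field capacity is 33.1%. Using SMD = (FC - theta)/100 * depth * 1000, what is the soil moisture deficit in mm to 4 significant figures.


SMD = (33.1 - 21.7)/100 * 0.9034 * 1000 = 103.0 mm
Therefore the soil moisture deficit = 103.0 mm.


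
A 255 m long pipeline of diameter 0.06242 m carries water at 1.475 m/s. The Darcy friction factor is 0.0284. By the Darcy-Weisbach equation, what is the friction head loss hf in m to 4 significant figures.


Approach: apply the Darcy-Weisbach equation, hf = f*(L/D)*(v^2/(2g)).
hf = 0.0284 * (255/0.06242) * (1.475^2 / (2*9.81))
hf = 12.87 m
Therefore the friction head loss hf = 12.87 m.


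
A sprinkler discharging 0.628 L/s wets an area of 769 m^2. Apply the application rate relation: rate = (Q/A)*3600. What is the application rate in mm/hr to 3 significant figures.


rate = (0.628 / 769) * 3600 = 2.94 mm/hr
Therefore the application rate = 2.94 mm/hr.


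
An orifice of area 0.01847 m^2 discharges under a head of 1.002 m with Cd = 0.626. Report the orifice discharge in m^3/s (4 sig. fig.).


Approach: apply the orifice equation, Q = Cd*A*sqrt(2*g*h).
Q = 0.626 * 0.01847 * sqrt(2*9.81*1.002) = 0.05127 m^3/s
Therefore the orifice discharge = 0.05127 m^3/s.


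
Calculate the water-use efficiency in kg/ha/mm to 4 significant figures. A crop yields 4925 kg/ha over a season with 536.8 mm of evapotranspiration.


Approach: apply the water-use efficiency ratio, WUE = yield/ET.
WUE = 4925 / 536.8 = 9.175 kg/ha/mm
Therefore the water-use efficiency = 9.175 kg/ha/mm.


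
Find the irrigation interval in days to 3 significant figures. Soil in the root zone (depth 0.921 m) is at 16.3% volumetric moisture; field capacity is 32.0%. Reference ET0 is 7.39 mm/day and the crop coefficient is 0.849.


Approach: apply soil-water budget scheduling, SMD = (FC-theta)/100*depth*1000; ETc = ET0*Kc; interval = SMD/ETc.
Step 1 — soil moisture deficit:
  SMD = (32.0 - 16.3)/100 * 0.921 * 1000 = 144.60 mm
Step 2 — daily crop ET (ETc = ET0*Kc):
  ETc = 7.39 * 0.849 = 6.2741 mm/day
Step 3 — irrigation interval (SMD/ETc):
  interval = 144.60 / 6.2741 = 23.0 days
Therefore the irrigation interval = 23.0 days.


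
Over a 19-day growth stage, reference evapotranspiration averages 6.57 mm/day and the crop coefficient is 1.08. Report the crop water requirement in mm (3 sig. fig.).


Approach: apply the crop water requirement relation, CWR = ET0 * Kc * days.
CWR = 6.57 * 1.08 * 19 = 135 mm
Therefore the crop water requirement = 135 mm.


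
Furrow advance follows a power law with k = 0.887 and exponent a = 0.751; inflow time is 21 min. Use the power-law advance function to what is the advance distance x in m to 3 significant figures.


Approach: apply the power-law advance function, x = k*t^a.
x = 0.887 * 21^0.751 = 8.73 m
Therefore the advance distance x = 8.73 m.


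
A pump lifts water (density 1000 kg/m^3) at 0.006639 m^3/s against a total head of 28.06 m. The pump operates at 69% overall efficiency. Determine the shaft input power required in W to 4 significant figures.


Approach: apply hydraulic power then efficiency conversion, P = rho*g*Q*H; P_in = P/eta.
Step 1 — hydraulic power (P = rho*g*Q*H):
  P = 1000 * 9.81 * 0.006639 * 28.06 = 1827.51 W
Step 2 — input power: P_in = P/eta = 1827.51 / 0.69 = 2649 W
Therefore the shaft input power required = 2649 W.


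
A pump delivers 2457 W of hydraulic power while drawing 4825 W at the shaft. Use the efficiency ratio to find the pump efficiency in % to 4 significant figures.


Approach: apply the efficiency ratio, eta = (P_out/P_in)*100.
eta = (2457 / 4825) * 100 = 50.92 %
Therefore the pump efficiency = 50.92 %.


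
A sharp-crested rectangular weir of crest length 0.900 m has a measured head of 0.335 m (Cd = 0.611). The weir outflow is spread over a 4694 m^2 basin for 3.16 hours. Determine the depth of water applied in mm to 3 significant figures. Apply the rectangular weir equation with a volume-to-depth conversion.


Approach: apply the rectangular weir equation with a volume-to-depth conversion, Q = (2/3)*Cd*L*sqrt(2g)*H^1.5; d = Q*t/A * 1000.
Step 1 — weir discharge:
  Q = (2/3)*0.611*0.900*sqrt(2*9.81)*0.335^1.5 = 0.31485 m^3/s
Step 2 — volume: V = 0.31485 * 3.16*3600 = 3581.8 m^3
Step 3 — depth: d = V/A * 1000 = 3581.8/4694 * 1000 = 763 mm
Therefore the depth of water applied = 763 mm.


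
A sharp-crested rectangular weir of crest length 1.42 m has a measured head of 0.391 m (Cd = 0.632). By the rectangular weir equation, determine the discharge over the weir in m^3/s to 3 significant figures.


Approach: apply the rectangular weir equation, Q = (2/3)*Cd*L*sqrt(2g)*H^1.5.
Q = (2/3)*0.632*1.42*sqrt(2*9.81)*0.391^1.5 = 0.648 m^3/s
Therefore the discharge over the weir = 0.648 m^3/s.


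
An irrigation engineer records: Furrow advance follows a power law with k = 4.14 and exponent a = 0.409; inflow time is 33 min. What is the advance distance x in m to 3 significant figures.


Approach: apply the power-law advance function, x = k*t^a.
x = 4.14 * 33^0.409 = 17.3 m
Therefore the advance distance x = 17.3 m.


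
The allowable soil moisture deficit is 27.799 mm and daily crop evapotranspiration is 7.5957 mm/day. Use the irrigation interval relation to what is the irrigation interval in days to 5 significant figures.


Approach: apply the irrigation interval relation, interval = SMD / ETc.
interval = 27.799 / 7.5957 = 3.6598 days
Therefore the irrigation interval = 3.6598 days.


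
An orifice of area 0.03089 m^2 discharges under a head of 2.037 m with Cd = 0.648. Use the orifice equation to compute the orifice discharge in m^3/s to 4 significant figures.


Approach: apply the orifice equation, Q = Cd*A*sqrt(2*g*h).
Q = 0.648 * 0.03089 * sqrt(2*9.81*2.037) = 0.1265 m^3/s
Therefore the orifice discharge = 0.1265 m^3/s.


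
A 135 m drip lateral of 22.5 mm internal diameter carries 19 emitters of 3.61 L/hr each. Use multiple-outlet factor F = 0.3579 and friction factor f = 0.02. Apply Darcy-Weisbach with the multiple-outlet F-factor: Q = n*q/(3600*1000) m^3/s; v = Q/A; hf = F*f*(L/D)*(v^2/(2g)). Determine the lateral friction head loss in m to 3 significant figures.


Q = 19*3.61/(3600*1000) = 1.9053e-05 m^3/s
A = pi*(22.5e-3/2)^2 = 3.9761e-04 m^2, so v = Q/A = 0.047919 m/s
hf = 0.3579*0.02*(135/0.0225)*(0.047919^2/(2*9.81)) = 0.00503 m
Therefore the lateral friction head loss = 0.00503 m.


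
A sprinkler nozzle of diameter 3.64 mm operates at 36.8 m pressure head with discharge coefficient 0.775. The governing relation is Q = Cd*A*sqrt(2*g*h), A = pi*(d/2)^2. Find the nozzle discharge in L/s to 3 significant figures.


A = pi*(3.64e-3/2)^2 = 1.0406e-05 m^2
Q = 0.775 * 1.0406e-05 * sqrt(2*9.81*36.8) * 1000 = 0.217 L/s
Therefore the nozzle discharge = 0.217 L/s.


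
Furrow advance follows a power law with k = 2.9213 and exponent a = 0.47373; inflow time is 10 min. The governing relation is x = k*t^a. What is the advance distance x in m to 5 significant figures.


x = 2.9213 * 10^0.47373 = 8.6957 m
Therefore the advance distance x = 8.6957 m.


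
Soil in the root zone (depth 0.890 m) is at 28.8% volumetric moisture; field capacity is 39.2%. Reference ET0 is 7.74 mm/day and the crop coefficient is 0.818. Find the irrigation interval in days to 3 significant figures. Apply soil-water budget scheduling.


Approach: apply soil-water budget scheduling, SMD = (FC-theta)/100*depth*1000; ETc = ET0*Kc; interval = SMD/ETc.
Step 1 — soil moisture deficit:
  SMD = (39.2 - 28.8)/100 * 0.890 * 1000 = 92.560 mm
Step 2 — daily crop ET (ETc = ET0*Kc):
  ETc = 7.74 * 0.818 = 6.3313 mm/day
Step 3 — irrigation interval (SMD/ETc):
  interval = 92.560 / 6.3313 = 14.6 days
Therefore the irrigation interval = 14.6 days.


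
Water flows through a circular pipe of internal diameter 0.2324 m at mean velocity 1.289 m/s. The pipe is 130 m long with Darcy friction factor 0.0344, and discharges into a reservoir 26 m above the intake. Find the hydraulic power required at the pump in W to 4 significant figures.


Approach: apply continuity + Darcy-Weisbach + hydraulic power, Q = A*v; hf = f*(L/D)*(v^2/(2g)); H = static + hf; P = rho*g*Q*H.
Step 1 — flow rate (continuity, Q = A*v):
  A = pi*(0.2324/2)^2 = 0.0424192 m^2
  Q = 0.0424192 * 1.289 = 0.0546783 m^3/s
Step 2 — friction head loss (Darcy-Weisbach):
  hf = 0.0344 * (130/0.2324) * (1.289^2 / (2*9.81))
  hf = 1.62957 m
Step 3 — total head: H = 26 + 1.62957 = 27.6296 m
Step 4 — hydraulic power (P = rho*g*Q*H):
  P = 1000 * 9.81 * 0.0546783 * 27.6296 = 14820 W
Therefore the hydraulic power required at the pump = 14820 W.


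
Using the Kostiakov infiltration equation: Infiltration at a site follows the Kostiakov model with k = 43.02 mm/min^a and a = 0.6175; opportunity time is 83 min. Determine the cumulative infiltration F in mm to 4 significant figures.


Approach: apply the Kostiakov infiltration equation, F = k*t^a.
F = 43.02 * 83^0.6175 = 658.7 mm
Therefore the cumulative infiltration F = 658.7 mm.


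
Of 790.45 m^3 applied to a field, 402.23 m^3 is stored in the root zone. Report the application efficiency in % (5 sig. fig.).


Approach: apply the application efficiency ratio, Ea = (stored/applied)*100.
Ea = (402.23/790.45)*100 = 50.886 %
Therefore the application efficiency = 50.886 %.


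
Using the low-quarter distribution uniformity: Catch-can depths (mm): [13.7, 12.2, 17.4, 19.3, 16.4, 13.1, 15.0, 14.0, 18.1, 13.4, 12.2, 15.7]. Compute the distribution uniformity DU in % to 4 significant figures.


Approach: apply the low-quarter distribution uniformity, DU = (mean of lowest quarter of readings / overall mean)*100.
sorted lowest 3 of 12: [12.2, 12.2, 13.1] -> mean = 12.5000 mm
overall mean = 15.0417 mm
DU = (12.5000/15.0417)*100 = 83.10 %
Therefore the distribution uniformity DU = 83.10 %.


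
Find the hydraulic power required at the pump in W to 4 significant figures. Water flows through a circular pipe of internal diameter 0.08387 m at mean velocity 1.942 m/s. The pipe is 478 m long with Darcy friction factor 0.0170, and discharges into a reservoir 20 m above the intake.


Approach: apply continuity + Darcy-Weisbach + hydraulic power, Q = A*v; hf = f*(L/D)*(v^2/(2g)); H = static + hf; P = rho*g*Q*H.
Step 1 — flow rate (continuity, Q = A*v):
  A = pi*(0.08387/2)^2 = 0.00552463 m^2
  Q = 0.00552463 * 1.942 = 0.0107288 m^3/s
Step 2 — friction head loss (Darcy-Weisbach):
  hf = 0.0170 * (478/0.08387) * (1.942^2 / (2*9.81))
  hf = 18.6239 m
Step 3 — total head: H = 20 + 18.6239 = 38.6239 m
Step 4 — hydraulic power (P = rho*g*Q*H):
  P = 1000 * 9.81 * 0.0107288 * 38.6239 = 4065 W
Therefore the hydraulic power required at the pump = 4065 W.


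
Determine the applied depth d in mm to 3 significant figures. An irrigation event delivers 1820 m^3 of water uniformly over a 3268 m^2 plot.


Approach: apply depth from volume over area, d = (V/A)*1000.
d = (1820 / 3268) * 1000 = 557 mm
Therefore the applied depth d = 557 mm.


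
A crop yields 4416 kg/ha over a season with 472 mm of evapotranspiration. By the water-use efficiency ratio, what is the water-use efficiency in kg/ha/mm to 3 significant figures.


Approach: apply the water-use efficiency ratio, WUE = yield/ET.
WUE = 4416 / 472 = 9.36 kg/ha/mm
Therefore the water-use efficiency = 9.36 kg/ha/mm.


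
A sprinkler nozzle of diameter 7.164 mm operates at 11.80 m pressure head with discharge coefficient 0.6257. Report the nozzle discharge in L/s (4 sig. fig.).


Approach: apply the orifice equation, Q = Cd*A*sqrt(2*g*h), A = pi*(d/2)^2.
A = pi*(7.164e-3/2)^2 = 4.03089e-05 m^2
Q = 0.6257 * 4.03089e-05 * sqrt(2*9.81*11.80) * 1000 = 0.3838 L/s
Therefore the nozzle discharge = 0.3838 L/s.


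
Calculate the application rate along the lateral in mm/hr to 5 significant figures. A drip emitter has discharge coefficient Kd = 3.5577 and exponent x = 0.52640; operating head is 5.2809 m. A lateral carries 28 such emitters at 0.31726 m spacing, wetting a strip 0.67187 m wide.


Approach: apply the emitter equation with a lateral mass balance, q = Kd*h^x; Q = n*q; rate = Q/(n*spacing*width).
Step 1 — single emitter flow (q = Kd*h^x):
  q = 3.5577 * 5.2809^0.52640 = 8.542850 L/hr
Step 2 — total lateral flow: Q = 28 * 8.542850 = 239.1998 L/hr
Step 3 — wetted area: A = 28 * 0.31726 * 0.67187 = 5.968409 m^2
Step 4 — application rate: Q/A = 239.1998/5.968409 = 40.078 mm/hr
Therefore the application rate along the lateral = 40.078 mm/hr.


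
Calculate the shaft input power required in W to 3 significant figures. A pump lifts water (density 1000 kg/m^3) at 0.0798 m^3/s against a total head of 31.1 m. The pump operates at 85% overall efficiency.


Approach: apply hydraulic power then efficiency conversion, P = rho*g*Q*H; P_in = P/eta.
Step 1 — hydraulic power (P = rho*g*Q*H):
  P = 1000 * 9.81 * 0.0798 * 31.1 = 24346 W
Step 2 — input power: P_in = P/eta = 24346 / 0.85 = 28600 W
Therefore the shaft input power required = 28600 W.


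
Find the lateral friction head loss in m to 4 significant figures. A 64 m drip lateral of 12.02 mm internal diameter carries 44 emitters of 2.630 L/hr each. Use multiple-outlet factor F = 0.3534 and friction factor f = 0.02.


Approach: apply Darcy-Weisbach with the multiple-outlet F-factor, Q = n*q/(3600*1000) m^3/s; v = Q/A; hf = F*f*(L/D)*(v^2/(2g)).
Q = 44*2.630/(3600*1000) = 3.21444e-05 m^3/s
A = pi*(12.02e-3/2)^2 = 1.13475e-04 m^2, so v = Q/A = 0.283274 m/s
hf = 0.3534*0.02*(64/0.01202)*(0.283274^2/(2*9.81)) = 0.1539 m
Therefore the lateral friction head loss = 0.1539 m.


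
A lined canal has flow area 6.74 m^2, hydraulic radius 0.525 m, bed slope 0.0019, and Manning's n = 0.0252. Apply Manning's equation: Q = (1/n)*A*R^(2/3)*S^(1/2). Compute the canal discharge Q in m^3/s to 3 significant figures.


Q = (1/0.0252) * 6.74 * 0.525^(2/3) * 0.0019^(1/2) = 7.59 m^3/s
Therefore the canal discharge Q = 7.59 m^3/s.


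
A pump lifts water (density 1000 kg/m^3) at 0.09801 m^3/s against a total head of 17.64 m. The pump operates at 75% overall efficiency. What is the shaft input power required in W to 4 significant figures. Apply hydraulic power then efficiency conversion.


Approach: apply hydraulic power then efficiency conversion, P = rho*g*Q*H; P_in = P/eta.
Step 1 — hydraulic power (P = rho*g*Q*H):
  P = 1000 * 9.81 * 0.09801 * 17.64 = 16960.5 W
Step 2 — input power: P_in = P/eta = 16960.5 / 0.75 = 22610 W
Therefore the shaft input power required = 22610 W.


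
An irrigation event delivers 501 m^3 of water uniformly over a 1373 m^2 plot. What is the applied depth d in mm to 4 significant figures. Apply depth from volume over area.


Approach: apply depth from volume over area, d = (V/A)*1000.
d = (501 / 1373) * 1000 = 364.9 mm
Therefore the applied depth d = 364.9 mm.


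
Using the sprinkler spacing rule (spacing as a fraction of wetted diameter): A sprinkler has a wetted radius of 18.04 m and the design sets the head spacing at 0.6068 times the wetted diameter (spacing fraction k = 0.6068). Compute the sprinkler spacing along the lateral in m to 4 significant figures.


Approach: apply the sprinkler spacing rule (spacing as a fraction of wetted diameter), S = k*(2*R).
S = 0.6068 * (2 * 18.04) = 21.89 m
Therefore the sprinkler spacing along the lateral = 21.89 m.


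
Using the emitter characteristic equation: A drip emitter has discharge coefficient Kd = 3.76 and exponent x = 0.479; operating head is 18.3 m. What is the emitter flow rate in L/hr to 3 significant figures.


Approach: apply the emitter characteristic equation, q = Kd * h^x.
q = 3.76 * 18.3^0.479 = 15.1 L/hr
Therefore the emitter flow rate = 15.1 L/hr.


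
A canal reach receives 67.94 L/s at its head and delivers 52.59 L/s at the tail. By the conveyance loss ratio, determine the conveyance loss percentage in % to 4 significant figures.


Approach: apply the conveyance loss ratio, loss% = ((Q_head - Q_tail)/Q_head)*100.
loss = ((67.94 - 52.59)/67.94)*100 = 22.59 %
Therefore the conveyance loss percentage = 22.59 %.


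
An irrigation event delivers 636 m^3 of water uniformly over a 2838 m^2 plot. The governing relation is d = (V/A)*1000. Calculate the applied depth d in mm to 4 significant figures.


d = (636 / 2838) * 1000 = 224.1 mm
Therefore the applied depth d = 224.1 mm.


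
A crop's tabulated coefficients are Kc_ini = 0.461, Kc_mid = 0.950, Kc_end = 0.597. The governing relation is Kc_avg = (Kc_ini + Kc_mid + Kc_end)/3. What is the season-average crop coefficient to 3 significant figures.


Kc_avg = (0.461 + 0.950 + 0.597)/3 = 0.669
Therefore the season-average crop coefficient = 0.669.


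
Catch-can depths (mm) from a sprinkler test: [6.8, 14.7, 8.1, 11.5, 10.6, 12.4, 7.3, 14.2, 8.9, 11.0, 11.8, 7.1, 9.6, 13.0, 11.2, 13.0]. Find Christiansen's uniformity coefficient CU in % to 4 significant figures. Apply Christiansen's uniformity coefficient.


Approach: apply Christiansen's uniformity coefficient, CU = (1 - mean_abs_deviation/mean)*100.
mean = 10.7000 mm
mean |d_i - mean| = 2.06250 mm
CU = (1 - 2.06250/10.7000)*100 = 80.72 %
Therefore Christiansen's uniformity coefficient CU = 80.72 %.


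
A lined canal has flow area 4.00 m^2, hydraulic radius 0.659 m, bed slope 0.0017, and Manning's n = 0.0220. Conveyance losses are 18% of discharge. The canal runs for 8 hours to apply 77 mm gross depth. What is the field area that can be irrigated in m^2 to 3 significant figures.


Approach: apply Manning's equation with a conveyance and depth budget, Q = (1/n)*A*R^(2/3)*S^(1/2); Q_field = Q*(1-loss); Area = Q_field*t/(d/1000).
Step 1 — canal discharge (Manning's equation):
  Q = (1/0.0220) * 4.00 * 0.659^(2/3) * 0.0017^(1/2) = 5.6770 m^3/s
Step 2 — delivered flow: Q_field = 5.6770*(1 - 18/100) = 4.6551 m^3/s
Step 3 — volume delivered: V = 4.6551 * 8*3600 = 134070 m^3
Step 4 — area served: A = V / (depth/1000) = 134070 / 0.077 = 1740000 m^2
Therefore the field area that can be irrigated = 1740000 m^2.


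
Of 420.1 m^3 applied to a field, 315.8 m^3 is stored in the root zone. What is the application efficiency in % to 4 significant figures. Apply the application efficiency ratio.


Approach: apply the application efficiency ratio, Ea = (stored/applied)*100.
Ea = (315.8/420.1)*100 = 75.17 %
Therefore the application efficiency = 75.17 %.


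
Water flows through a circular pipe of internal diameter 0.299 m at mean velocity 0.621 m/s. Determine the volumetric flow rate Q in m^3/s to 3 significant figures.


Approach: apply the continuity equation for pipe flow, Q = A * v with A = pi*(D/2)^2.
A = pi*(0.299/2)^2 = 0.070215 m^2
Q = 0.070215 * 0.621 = 0.0436 m^3/s
Therefore the volumetric flow rate Q = 0.0436 m^3/s.


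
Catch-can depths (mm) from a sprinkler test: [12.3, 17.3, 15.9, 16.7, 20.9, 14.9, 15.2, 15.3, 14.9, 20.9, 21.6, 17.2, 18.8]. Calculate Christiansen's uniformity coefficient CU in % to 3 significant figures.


Approach: apply Christiansen's uniformity coefficient, CU = (1 - mean_abs_deviation/mean)*100.
mean = 17.069 mm
mean |d_i - mean| = 2.1976 mm
CU = (1 - 2.1976/17.069)*100 = 87.1 %
Therefore Christiansen's uniformity coefficient CU = 87.1 %.


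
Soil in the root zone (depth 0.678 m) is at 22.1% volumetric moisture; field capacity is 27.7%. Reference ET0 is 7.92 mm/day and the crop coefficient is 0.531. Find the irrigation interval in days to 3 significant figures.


Approach: apply soil-water budget scheduling, SMD = (FC-theta)/100*depth*1000; ETc = ET0*Kc; interval = SMD/ETc.
Step 1 — soil moisture deficit:
  SMD = (27.7 - 22.1)/100 * 0.678 * 1000 = 37.968 mm
Step 2 — daily crop ET (ETc = ET0*Kc):
  ETc = 7.92 * 0.531 = 4.2055 mm/day
Step 3 — irrigation interval (SMD/ETc):
  interval = 37.968 / 4.2055 = 9.03 days
Therefore the irrigation interval = 9.03 days.


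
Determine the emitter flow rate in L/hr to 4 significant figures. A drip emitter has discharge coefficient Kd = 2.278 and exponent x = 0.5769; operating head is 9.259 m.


Approach: apply the emitter characteristic equation, q = Kd * h^x.
q = 2.278 * 9.259^0.5769 = 8.226 L/hr
Therefore the emitter flow rate = 8.226 L/hr.


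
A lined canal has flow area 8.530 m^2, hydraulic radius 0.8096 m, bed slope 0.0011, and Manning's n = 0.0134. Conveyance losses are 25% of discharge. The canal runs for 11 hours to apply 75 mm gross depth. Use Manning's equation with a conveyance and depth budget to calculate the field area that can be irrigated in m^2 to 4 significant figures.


Approach: apply Manning's equation with a conveyance and depth budget, Q = (1/n)*A*R^(2/3)*S^(1/2); Q_field = Q*(1-loss); Area = Q_field*t/(d/1000).
Step 1 — canal discharge (Manning's equation):
  Q = (1/0.0134) * 8.530 * 0.8096^(2/3) * 0.0011^(1/2) = 18.3395 m^3/s
Step 2 — delivered flow: Q_field = 18.3395*(1 - 25/100) = 13.7546 m^3/s
Step 3 — volume delivered: V = 13.7546 * 11*3600 = 544683 m^3
Step 4 — area served: A = V / (depth/1000) = 544683 / 0.075 = 7262000 m^2
Therefore the field area that can be irrigated = 7262000 m^2.


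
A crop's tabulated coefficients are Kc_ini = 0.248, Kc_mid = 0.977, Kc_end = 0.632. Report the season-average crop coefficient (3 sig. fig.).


Approach: apply a simple seasonal average, Kc_avg = (Kc_ini + Kc_mid + Kc_end)/3.
Kc_avg = (0.248 + 0.977 + 0.632)/3 = 0.619
Therefore the season-average crop coefficient = 0.619.


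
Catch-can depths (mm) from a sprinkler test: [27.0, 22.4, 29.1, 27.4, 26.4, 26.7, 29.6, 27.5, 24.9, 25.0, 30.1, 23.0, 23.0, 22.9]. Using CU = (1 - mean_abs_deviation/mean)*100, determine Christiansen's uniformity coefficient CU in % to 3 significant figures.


mean = 26.071 mm
mean |d_i - mean| = 2.1755 mm
CU = (1 - 2.1755/26.071)*100 = 91.7 %
Therefore Christiansen's uniformity coefficient CU = 91.7 %.


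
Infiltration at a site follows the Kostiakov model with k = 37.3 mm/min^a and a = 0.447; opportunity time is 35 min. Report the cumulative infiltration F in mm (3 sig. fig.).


Approach: apply the Kostiakov infiltration equation, F = k*t^a.
F = 37.3 * 35^0.447 = 183 mm
Therefore the cumulative infiltration F = 183 mm.


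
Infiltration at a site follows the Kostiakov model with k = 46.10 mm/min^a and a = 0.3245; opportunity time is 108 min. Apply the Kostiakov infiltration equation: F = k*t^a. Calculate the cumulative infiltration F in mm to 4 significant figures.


F = 46.10 * 108^0.3245 = 210.6 mm
Therefore the cumulative infiltration F = 210.6 mm.


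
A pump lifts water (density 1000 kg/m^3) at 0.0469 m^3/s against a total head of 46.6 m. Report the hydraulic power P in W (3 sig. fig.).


Approach: apply the hydraulic power relation, P = rho*g*Q*H.
P = 1000 * 9.81 * 0.0469 * 46.6 = 21400 W
Therefore the hydraulic power P = 21400 W.


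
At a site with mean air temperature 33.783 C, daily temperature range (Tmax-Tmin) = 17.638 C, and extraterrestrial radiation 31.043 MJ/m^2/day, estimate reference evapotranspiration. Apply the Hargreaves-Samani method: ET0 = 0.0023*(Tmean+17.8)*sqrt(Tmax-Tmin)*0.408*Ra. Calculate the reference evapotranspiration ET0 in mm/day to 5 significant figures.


ET0 = 0.0023*(33.783+17.8)*sqrt(17.638)*0.408*31.043 = 6.3108 mm/day
Therefore the reference evapotranspiration ET0 = 6.3108 mm/day.


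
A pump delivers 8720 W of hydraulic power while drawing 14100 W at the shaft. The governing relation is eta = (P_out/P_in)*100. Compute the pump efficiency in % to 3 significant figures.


eta = (8720 / 14100) * 100 = 61.8 %
Therefore the pump efficiency = 61.8 %.


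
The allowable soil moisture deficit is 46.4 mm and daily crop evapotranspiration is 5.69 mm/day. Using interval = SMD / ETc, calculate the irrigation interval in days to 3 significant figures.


interval = 46.4 / 5.69 = 8.15 days
Therefore the irrigation interval = 8.15 days.


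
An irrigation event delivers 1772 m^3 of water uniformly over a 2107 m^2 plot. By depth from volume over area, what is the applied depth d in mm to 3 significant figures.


Approach: apply depth from volume over area, d = (V/A)*1000.
d = (1772 / 2107) * 1000 = 841 mm
Therefore the applied depth d = 841 mm.


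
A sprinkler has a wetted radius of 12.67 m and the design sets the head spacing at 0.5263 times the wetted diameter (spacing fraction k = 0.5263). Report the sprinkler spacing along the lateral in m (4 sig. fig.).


Approach: apply the sprinkler spacing rule (spacing as a fraction of wetted diameter), S = k*(2*R).
S = 0.5263 * (2 * 12.67) = 13.34 m
Therefore the sprinkler spacing along the lateral = 13.34 m.


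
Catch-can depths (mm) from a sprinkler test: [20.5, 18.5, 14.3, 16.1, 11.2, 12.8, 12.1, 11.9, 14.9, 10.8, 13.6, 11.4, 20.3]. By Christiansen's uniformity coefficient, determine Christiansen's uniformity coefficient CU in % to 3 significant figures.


Approach: apply Christiansen's uniformity coefficient, CU = (1 - mean_abs_deviation/mean)*100.
mean = 14.492 mm
mean |d_i - mean| = 2.7444 mm
CU = (1 - 2.7444/14.492)*100 = 81.1 %
Therefore Christiansen's uniformity coefficient CU = 81.1 %.


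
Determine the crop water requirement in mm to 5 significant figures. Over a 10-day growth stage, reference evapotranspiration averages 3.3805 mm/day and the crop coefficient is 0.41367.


Approach: apply the crop water requirement relation, CWR = ET0 * Kc * days.
CWR = 3.3805 * 0.41367 * 10 = 13.984 mm
Therefore the crop water requirement = 13.984 mm.


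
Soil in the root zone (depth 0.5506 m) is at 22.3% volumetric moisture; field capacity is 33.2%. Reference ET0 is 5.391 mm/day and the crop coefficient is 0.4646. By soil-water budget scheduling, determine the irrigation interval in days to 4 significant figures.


Approach: apply soil-water budget scheduling, SMD = (FC-theta)/100*depth*1000; ETc = ET0*Kc; interval = SMD/ETc.
Step 1 — soil moisture deficit:
  SMD = (33.2 - 22.3)/100 * 0.5506 * 1000 = 60.0154 mm
Step 2 — daily crop ET (ETc = ET0*Kc):
  ETc = 5.391 * 0.4646 = 2.50466 mm/day
Step 3 — irrigation interval (SMD/ETc):
  interval = 60.0154 / 2.50466 = 23.96 days
Therefore the irrigation interval = 23.96 days.


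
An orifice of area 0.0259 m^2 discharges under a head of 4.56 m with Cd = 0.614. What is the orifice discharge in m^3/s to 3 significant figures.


Approach: apply the orifice equation, Q = Cd*A*sqrt(2*g*h).
Q = 0.614 * 0.0259 * sqrt(2*9.81*4.56) = 0.150 m^3/s
Therefore the orifice discharge = 0.150 m^3/s.


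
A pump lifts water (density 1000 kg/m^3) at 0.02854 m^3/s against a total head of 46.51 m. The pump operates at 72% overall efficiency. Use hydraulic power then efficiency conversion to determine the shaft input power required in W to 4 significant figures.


Approach: apply hydraulic power then efficiency conversion, P = rho*g*Q*H; P_in = P/eta.
Step 1 — hydraulic power (P = rho*g*Q*H):
  P = 1000 * 9.81 * 0.02854 * 46.51 = 13021.7 W
Step 2 — input power: P_in = P/eta = 13021.7 / 0.72 = 18090 W
Therefore the shaft input power required = 18090 W.


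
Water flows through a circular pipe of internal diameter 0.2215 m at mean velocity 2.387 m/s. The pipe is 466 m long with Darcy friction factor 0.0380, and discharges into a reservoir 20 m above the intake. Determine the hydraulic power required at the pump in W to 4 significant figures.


Approach: apply continuity + Darcy-Weisbach + hydraulic power, Q = A*v; hf = f*(L/D)*(v^2/(2g)); H = static + hf; P = rho*g*Q*H.
Step 1 — flow rate (continuity, Q = A*v):
  A = pi*(0.2215/2)^2 = 0.0385334 m^2
  Q = 0.0385334 * 2.387 = 0.0919792 m^3/s
Step 2 — friction head loss (Darcy-Weisbach):
  hf = 0.0380 * (466/0.2215) * (2.387^2 / (2*9.81))
  hf = 23.2168 m
Step 3 — total head: H = 20 + 23.2168 = 43.2168 m
Step 4 — hydraulic power (P = rho*g*Q*H):
  P = 1000 * 9.81 * 0.0919792 * 43.2168 = 39000 W
Therefore the hydraulic power required at the pump = 39000 W.


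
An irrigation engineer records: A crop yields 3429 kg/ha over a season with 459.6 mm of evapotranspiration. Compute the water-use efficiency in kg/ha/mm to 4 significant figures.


Approach: apply the water-use efficiency ratio, WUE = yield/ET.
WUE = 3429 / 459.6 = 7.461 kg/ha/mm
Therefore the water-use efficiency = 7.461 kg/ha/mm.


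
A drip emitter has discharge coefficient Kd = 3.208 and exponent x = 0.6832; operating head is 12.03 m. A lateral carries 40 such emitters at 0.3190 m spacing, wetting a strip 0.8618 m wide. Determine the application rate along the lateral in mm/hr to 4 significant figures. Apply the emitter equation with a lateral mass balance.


Approach: apply the emitter equation with a lateral mass balance, q = Kd*h^x; Q = n*q; rate = Q/(n*spacing*width).
Step 1 — single emitter flow (q = Kd*h^x):
  q = 3.208 * 12.03^0.6832 = 17.5498 L/hr
Step 2 — total lateral flow: Q = 40 * 17.5498 = 701.991 L/hr
Step 3 — wetted area: A = 40 * 0.3190 * 0.8618 = 10.9966 m^2
Step 4 — application rate: Q/A = 701.991/10.9966 = 63.84 mm/hr
Therefore the application rate along the lateral = 63.84 mm/hr.


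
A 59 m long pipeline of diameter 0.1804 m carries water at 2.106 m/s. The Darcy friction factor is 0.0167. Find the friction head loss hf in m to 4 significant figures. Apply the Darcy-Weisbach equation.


Approach: apply the Darcy-Weisbach equation, hf = f*(L/D)*(v^2/(2g)).
hf = 0.0167 * (59/0.1804) * (2.106^2 / (2*9.81))
hf = 1.235 m
Therefore the friction head loss hf = 1.235 m.


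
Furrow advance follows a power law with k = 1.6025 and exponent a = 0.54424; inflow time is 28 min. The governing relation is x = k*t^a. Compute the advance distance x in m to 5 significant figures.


x = 1.6025 * 28^0.54424 = 9.8265 m
Therefore the advance distance x = 9.8265 m.


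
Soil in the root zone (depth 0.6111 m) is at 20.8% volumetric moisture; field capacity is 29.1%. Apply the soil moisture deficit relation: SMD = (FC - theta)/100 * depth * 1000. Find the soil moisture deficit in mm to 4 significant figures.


SMD = (29.1 - 20.8)/100 * 0.6111 * 1000 = 50.72 mm
Therefore the soil moisture deficit = 50.72 mm.


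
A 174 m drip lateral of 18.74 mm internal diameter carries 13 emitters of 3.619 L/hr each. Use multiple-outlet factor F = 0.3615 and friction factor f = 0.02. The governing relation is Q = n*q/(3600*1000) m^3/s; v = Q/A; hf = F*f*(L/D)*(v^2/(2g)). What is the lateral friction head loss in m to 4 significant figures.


Q = 13*3.619/(3600*1000) = 1.30686e-05 m^3/s
A = pi*(18.74e-3/2)^2 = 2.75822e-04 m^2, so v = Q/A = 0.0473806 m/s
hf = 0.3615*0.02*(174/0.01874)*(0.0473806^2/(2*9.81)) = 0.007681 m
Therefore the lateral friction head loss = 0.007681 m.


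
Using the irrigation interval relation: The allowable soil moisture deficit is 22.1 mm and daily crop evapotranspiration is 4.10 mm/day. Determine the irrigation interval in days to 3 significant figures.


Approach: apply the irrigation interval relation, interval = SMD / ETc.
interval = 22.1 / 4.10 = 5.39 days
Therefore the irrigation interval = 5.39 days.


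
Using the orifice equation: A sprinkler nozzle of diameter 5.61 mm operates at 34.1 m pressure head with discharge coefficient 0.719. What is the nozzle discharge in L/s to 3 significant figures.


Approach: apply the orifice equation, Q = Cd*A*sqrt(2*g*h), A = pi*(d/2)^2.
A = pi*(5.61e-3/2)^2 = 2.4718e-05 m^2
Q = 0.719 * 2.4718e-05 * sqrt(2*9.81*34.1) * 1000 = 0.460 L/s
Therefore the nozzle discharge = 0.460 L/s.


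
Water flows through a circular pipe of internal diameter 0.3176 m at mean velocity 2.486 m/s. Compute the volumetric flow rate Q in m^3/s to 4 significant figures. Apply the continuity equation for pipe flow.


Approach: apply the continuity equation for pipe flow, Q = A * v with A = pi*(D/2)^2.
A = pi*(0.3176/2)^2 = 0.0792229 m^2
Q = 0.0792229 * 2.486 = 0.1969 m^3/s
Therefore the volumetric flow rate Q = 0.1969 m^3/s.
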